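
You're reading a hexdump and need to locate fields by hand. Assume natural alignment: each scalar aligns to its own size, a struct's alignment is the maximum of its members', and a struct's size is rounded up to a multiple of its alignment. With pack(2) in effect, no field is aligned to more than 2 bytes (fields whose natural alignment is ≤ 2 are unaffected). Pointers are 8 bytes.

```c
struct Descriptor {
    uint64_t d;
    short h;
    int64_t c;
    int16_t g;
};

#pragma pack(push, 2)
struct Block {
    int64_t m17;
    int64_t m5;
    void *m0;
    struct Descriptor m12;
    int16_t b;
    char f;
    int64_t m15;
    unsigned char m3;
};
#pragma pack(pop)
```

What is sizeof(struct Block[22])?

1540

Descriptor: 0..8  d  (8B, 8-aligned); 8..10  h  (2B, 2-aligned); 10..16  -- padding (6B); 16..24  c  (8B, 8-aligned); 24..26  g  (2B, 2-aligned); 26..32  -- tail padding (6B); sizeof = 32, alignof = 8
0..8  m17  (8B, 2-aligned)
8..16  m5  (8B, 2-aligned)
16..24  m0  (8B, 2-aligned)
24..56  m12  (32B, 2-aligned)
56..58  b  (2B, 2-aligned)
58..59  f  (1B, 1-aligned)
59..60  -- padding (1B)
60..68  m15  (8B, 2-aligned)
68..69  m3  (1B, 1-aligned)
69..70  -- tail padding (1B)
sizeof = 70, alignof = 2
array of 22: 22 × 70 = 1540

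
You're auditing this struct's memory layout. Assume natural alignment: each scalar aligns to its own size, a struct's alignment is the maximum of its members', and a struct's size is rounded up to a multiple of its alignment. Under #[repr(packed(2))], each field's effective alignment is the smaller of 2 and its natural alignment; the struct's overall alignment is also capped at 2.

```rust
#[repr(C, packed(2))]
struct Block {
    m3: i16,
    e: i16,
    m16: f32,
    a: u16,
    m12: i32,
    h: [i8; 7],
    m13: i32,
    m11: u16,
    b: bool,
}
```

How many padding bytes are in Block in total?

@0: m3 [2B, align 2] → 2
@2: e [2B, align 2] → 4
@4: m16 [4B, align 2] → 8
@8: a [2B, align 2] → 10
@10: m12 [4B, align 2] → 14
@14: h [7B, align 1] → 21
+1 pad (align 2)
@22: m13 [4B, align 2] → 26
@26: m11 [2B, align 2] → 28
@28: b [1B, align 1] → 29
+1 tail pad (align 2)
size 30, align 2
data bytes 28, size 30 → padding 2

2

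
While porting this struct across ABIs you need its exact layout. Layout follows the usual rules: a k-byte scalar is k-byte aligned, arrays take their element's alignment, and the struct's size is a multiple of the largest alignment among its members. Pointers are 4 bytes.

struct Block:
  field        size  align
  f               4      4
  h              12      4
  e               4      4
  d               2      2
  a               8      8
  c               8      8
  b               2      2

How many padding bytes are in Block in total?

8

f at 0 (size 4, align 4) → ends 4
h at 4 (size 12, align 4) → ends 16
e at 16 (size 4, align 4) → ends 20
d at 20 (size 2, align 2) → ends 22
pad 2 to align 8 for a
a at 24 (size 8, align 8) → ends 32
c at 32 (size 8, align 8) → ends 40
b at 40 (size 2, align 2) → ends 42
tail pad 6 to reach multiple of 8
total 48 bytes, alignment 8
data bytes 40, size 48 → padding 8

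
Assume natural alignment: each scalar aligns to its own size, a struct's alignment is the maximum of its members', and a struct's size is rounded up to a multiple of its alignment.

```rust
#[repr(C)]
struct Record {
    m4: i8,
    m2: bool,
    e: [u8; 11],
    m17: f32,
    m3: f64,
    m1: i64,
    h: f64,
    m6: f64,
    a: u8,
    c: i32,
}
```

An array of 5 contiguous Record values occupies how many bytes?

320

m4 at 0 (size 1, align 1) → ends 1
m2 at 1 (size 1, align 1) → ends 2
e at 2 (size 11, align 1) → ends 13
pad 3 to align 4 for m17
m17 at 16 (size 4, align 4) → ends 20
pad 4 to align 8 for m3
m3 at 24 (size 8, align 8) → ends 32
m1 at 32 (size 8, align 8) → ends 40
h at 40 (size 8, align 8) → ends 48
m6 at 48 (size 8, align 8) → ends 56
a at 56 (size 1, align 1) → ends 57
pad 3 to align 4 for c
c at 60 (size 4, align 4) → ends 64
total 64 bytes, alignment 8
array of 5: 5 × 64 = 320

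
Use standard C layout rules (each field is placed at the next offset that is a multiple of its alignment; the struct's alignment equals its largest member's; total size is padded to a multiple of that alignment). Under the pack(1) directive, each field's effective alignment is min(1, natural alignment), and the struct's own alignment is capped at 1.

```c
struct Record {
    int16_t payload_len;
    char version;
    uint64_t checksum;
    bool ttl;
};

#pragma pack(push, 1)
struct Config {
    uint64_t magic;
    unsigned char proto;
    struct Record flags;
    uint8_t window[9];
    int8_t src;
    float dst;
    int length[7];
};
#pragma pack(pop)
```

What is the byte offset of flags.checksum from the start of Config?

Record: 0..2  payload_len  (2B, 2-aligned); 2..3  version  (1B, 1-aligned); 3..8  -- padding (5B); 8..16  checksum  (8B, 8-aligned); 16..17  ttl  (1B, 1-aligned); 17..24  -- tail padding (7B); sizeof = 24, alignof = 8
0..8  magic  (8B, 1-aligned)
8..9  proto  (1B, 1-aligned)
9..33  flags  (24B, 1-aligned)
within Record: checksum at 8
9 + 8 = 17

17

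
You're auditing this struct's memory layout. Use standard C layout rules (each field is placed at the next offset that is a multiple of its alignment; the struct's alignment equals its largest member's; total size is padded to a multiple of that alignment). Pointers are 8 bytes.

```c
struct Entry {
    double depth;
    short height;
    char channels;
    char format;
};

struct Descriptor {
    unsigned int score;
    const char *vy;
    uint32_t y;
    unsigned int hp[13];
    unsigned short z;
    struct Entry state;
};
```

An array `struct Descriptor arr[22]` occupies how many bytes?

2112

Entry: 0..8  depth  (8B, 8-aligned); 8..10  height  (2B, 2-aligned); 10..11  channels  (1B, 1-aligned); 11..12  format  (1B, 1-aligned); 12..16  -- tail padding (4B); sizeof = 16, alignof = 8
0..4  score  (4B, 4-aligned)
4..8  -- padding (4B)
8..16  vy  (8B, 8-aligned)
16..20  y  (4B, 4-aligned)
20..72  hp  (52B, 4-aligned)
72..74  z  (2B, 2-aligned)
74..80  -- padding (6B)
80..96  state  (16B, 8-aligned)
sizeof = 96, alignof = 8
array of 22: 22 × 96 = 2112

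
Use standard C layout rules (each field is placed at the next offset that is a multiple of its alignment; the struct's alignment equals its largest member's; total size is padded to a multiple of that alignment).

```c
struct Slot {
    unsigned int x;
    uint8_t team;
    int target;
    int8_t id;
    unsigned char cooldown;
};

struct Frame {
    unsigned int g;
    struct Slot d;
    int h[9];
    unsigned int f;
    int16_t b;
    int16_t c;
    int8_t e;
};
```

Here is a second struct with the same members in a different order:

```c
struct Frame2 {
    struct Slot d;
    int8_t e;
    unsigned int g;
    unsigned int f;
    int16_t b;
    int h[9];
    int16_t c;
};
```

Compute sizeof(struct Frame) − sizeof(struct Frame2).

Slot: x at 0 (size 4, align 4) → ends 4; team at 4 (size 1, align 1) → ends 5; pad 3 to align 4 for target; target at 8 (size 4, align 4) → ends 12; id at 12 (size 1, align 1) → ends 13; cooldown at 13 (size 1, align 1) → ends 14; tail pad 2 to reach multiple of 4; total 16 bytes, alignment 4
g at 0 (size 4, align 4) → ends 4
d at 4 (size 16, align 4) → ends 20
h at 20 (size 36, align 4) → ends 56
f at 56 (size 4, align 4) → ends 60
b at 60 (size 2, align 2) → ends 62
c at 62 (size 2, align 2) → ends 64
e at 64 (size 1, align 1) → ends 65
tail pad 3 to reach multiple of 4
total 68 bytes, alignment 4
— Frame2 —
d at 0 (size 16, align 4) → ends 16
e at 16 (size 1, align 1) → ends 17
pad 3 to align 4 for g
g at 20 (size 4, align 4) → ends 24
f at 24 (size 4, align 4) → ends 28
b at 28 (size 2, align 2) → ends 30
pad 2 to align 4 for h
h at 32 (size 36, align 4) → ends 68
c at 68 (size 2, align 2) → ends 70
tail pad 2 to reach multiple of 4
total 72 bytes, alignment 4
68 − 72 = -4

-4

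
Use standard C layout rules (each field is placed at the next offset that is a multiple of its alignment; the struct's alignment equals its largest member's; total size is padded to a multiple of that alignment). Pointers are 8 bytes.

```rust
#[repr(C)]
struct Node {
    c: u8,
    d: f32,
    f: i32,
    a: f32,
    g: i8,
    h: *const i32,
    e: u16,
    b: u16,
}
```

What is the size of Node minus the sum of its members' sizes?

14

0..1  c  (1B, 1-aligned)
1..4  -- padding (3B)
4..8  d  (4B, 4-aligned)
8..12  f  (4B, 4-aligned)
12..16  a  (4B, 4-aligned)
16..17  g  (1B, 1-aligned)
17..24  -- padding (7B)
24..32  h  (8B, 8-aligned)
32..34  e  (2B, 2-aligned)
34..36  b  (2B, 2-aligned)
36..40  -- tail padding (4B)
sizeof = 40, alignof = 8
data bytes 26, size 40 → padding 14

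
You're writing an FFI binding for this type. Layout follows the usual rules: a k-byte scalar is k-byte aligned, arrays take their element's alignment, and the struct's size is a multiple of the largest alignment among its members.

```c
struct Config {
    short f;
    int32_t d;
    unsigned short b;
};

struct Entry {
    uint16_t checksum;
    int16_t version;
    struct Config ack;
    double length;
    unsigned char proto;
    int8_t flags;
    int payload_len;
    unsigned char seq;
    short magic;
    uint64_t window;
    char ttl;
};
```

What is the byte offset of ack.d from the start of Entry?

Config: 0..2  f  (2B, 2-aligned); 2..4  -- padding (2B); 4..8  d  (4B, 4-aligned); 8..10  b  (2B, 2-aligned); 10..12  -- tail padding (2B); sizeof = 12, alignof = 4
0..2  checksum  (2B, 2-aligned)
2..4  version  (2B, 2-aligned)
4..16  ack  (12B, 4-aligned)
within Config: d at 4
4 + 4 = 8

8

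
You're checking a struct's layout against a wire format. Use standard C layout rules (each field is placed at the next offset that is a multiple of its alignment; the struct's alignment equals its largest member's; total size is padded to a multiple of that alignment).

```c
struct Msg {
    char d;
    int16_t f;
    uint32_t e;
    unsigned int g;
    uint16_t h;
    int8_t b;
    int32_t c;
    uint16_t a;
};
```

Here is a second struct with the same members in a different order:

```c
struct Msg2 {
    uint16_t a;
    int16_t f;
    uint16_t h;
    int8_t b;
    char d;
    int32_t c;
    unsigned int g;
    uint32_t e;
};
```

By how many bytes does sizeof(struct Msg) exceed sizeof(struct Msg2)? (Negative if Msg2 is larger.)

4

d at 0 (size 1, align 1) → ends 1
pad 1 to align 2 for f
f at 2 (size 2, align 2) → ends 4
e at 4 (size 4, align 4) → ends 8
g at 8 (size 4, align 4) → ends 12
h at 12 (size 2, align 2) → ends 14
b at 14 (size 1, align 1) → ends 15
pad 1 to align 4 for c
c at 16 (size 4, align 4) → ends 20
a at 20 (size 2, align 2) → ends 22
tail pad 2 to reach multiple of 4
total 24 bytes, alignment 4
— Msg2 —
a at 0 (size 2, align 2) → ends 2
f at 2 (size 2, align 2) → ends 4
h at 4 (size 2, align 2) → ends 6
b at 6 (size 1, align 1) → ends 7
d at 7 (size 1, align 1) → ends 8
c at 8 (size 4, align 4) → ends 12
g at 12 (size 4, align 4) → ends 16
e at 16 (size 4, align 4) → ends 20
total 20 bytes, alignment 4
24 − 20 = 4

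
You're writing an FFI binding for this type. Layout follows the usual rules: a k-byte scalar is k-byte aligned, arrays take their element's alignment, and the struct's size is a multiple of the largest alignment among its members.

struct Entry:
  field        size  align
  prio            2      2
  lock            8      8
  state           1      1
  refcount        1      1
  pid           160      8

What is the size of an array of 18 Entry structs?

@0: prio [2B, align 2] → 2
+6 pad (align 8)
@8: lock [8B, align 8] → 16
@16: state [1B, align 1] → 17
@17: refcount [1B, align 1] → 18
+6 pad (align 8)
@24: pid [160B, align 8] → 184
size 184, align 8
array of 18: 18 × 184 = 3312

3312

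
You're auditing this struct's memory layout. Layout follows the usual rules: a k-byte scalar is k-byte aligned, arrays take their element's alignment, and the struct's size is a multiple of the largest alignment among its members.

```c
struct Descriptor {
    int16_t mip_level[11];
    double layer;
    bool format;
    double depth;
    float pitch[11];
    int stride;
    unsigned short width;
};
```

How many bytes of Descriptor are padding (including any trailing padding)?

15

mip_level at 0 (size 22, align 2) → ends 22
pad 2 to align 8 for layer
layer at 24 (size 8, align 8) → ends 32
format at 32 (size 1, align 1) → ends 33
pad 7 to align 8 for depth
depth at 40 (size 8, align 8) → ends 48
pitch at 48 (size 44, align 4) → ends 92
stride at 92 (size 4, align 4) → ends 96
width at 96 (size 2, align 2) → ends 98
tail pad 6 to reach multiple of 8
total 104 bytes, alignment 8
data bytes 89, size 104 → padding 15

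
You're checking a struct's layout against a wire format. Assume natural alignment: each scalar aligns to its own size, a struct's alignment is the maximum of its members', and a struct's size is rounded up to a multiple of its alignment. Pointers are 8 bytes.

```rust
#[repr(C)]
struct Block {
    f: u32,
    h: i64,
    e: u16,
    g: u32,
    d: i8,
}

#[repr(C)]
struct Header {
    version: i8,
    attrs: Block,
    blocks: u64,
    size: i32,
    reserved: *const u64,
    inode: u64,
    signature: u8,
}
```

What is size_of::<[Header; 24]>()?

1920

Block: f at 0 (size 4, align 4) → ends 4; pad 4 to align 8 for h; h at 8 (size 8, align 8) → ends 16; e at 16 (size 2, align 2) → ends 18; pad 2 to align 4 for g; g at 20 (size 4, align 4) → ends 24; d at 24 (size 1, align 1) → ends 25; tail pad 7 to reach multiple of 8; total 32 bytes, alignment 8
version at 0 (size 1, align 1) → ends 1
pad 7 to align 8 for attrs
attrs at 8 (size 32, align 8) → ends 40
blocks at 40 (size 8, align 8) → ends 48
size at 48 (size 4, align 4) → ends 52
pad 4 to align 8 for reserved
reserved at 56 (size 8, align 8) → ends 64
inode at 64 (size 8, align 8) → ends 72
signature at 72 (size 1, align 1) → ends 73
tail pad 7 to reach multiple of 8
total 80 bytes, alignment 8
array of 24: 24 × 80 = 1920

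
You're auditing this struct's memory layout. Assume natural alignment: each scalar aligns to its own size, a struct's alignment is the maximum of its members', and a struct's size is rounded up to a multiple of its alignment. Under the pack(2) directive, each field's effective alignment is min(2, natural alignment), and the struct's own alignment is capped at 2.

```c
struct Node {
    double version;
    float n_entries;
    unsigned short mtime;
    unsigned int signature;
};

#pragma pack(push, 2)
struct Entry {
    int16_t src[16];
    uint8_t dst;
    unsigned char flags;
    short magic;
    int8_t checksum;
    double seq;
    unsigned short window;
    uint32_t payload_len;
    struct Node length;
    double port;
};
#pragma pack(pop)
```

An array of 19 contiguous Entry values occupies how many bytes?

Node: @0: version [8B, align 8] → 8; @8: n_entries [4B, align 4] → 12; @12: mtime [2B, align 2] → 14; +2 pad (align 4); @16: signature [4B, align 4] → 20; +4 tail pad (align 8); size 24, align 8
@0: src [32B, align 2] → 32
@32: dst [1B, align 1] → 33
@33: flags [1B, align 1] → 34
@34: magic [2B, align 2] → 36
@36: checksum [1B, align 1] → 37
+1 pad (align 2)
@38: seq [8B, align 2] → 46
@46: window [2B, align 2] → 48
@48: payload_len [4B, align 2] → 52
@52: length [24B, align 2] → 76
@76: port [8B, align 2] → 84
size 84, align 2
array of 19: 19 × 84 = 1596

1596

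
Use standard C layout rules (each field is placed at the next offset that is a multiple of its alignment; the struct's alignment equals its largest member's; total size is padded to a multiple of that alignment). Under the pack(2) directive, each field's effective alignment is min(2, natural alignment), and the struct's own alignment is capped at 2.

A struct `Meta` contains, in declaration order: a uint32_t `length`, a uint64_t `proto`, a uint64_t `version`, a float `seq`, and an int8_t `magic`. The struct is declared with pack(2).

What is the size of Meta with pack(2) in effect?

length at 0 (size 4, align 2) → ends 4
proto at 4 (size 8, align 2) → ends 12
version at 12 (size 8, align 2) → ends 20
seq at 20 (size 4, align 2) → ends 24
magic at 24 (size 1, align 1) → ends 25
tail pad 1 to reach multiple of 2
total 26 bytes, alignment 2

26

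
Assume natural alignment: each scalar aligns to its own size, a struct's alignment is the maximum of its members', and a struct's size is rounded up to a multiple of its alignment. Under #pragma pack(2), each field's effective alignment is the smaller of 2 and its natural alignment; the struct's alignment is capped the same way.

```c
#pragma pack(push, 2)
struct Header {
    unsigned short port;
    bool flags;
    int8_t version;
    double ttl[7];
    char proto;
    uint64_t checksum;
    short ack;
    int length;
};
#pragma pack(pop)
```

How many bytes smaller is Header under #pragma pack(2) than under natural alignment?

12

natural layout:
  @0: port [2B, align 2] → 2
  @2: flags [1B, align 1] → 3
  @3: version [1B, align 1] → 4
  +4 pad (align 8)
  @8: ttl [56B, align 8] → 64
  @64: proto [1B, align 1] → 65
  +7 pad (align 8)
  @72: checksum [8B, align 8] → 80
  @80: ack [2B, align 2] → 82
  +2 pad (align 4)
  @84: length [4B, align 4] → 88
  size 88, align 8
packed(2) layout:
  @0: port [2B, align 2] → 2
  @2: flags [1B, align 1] → 3
  @3: version [1B, align 1] → 4
  @4: ttl [56B, align 2] → 60
  @60: proto [1B, align 1] → 61
  +1 pad (align 2)
  @62: checksum [8B, align 2] → 70
  @70: ack [2B, align 2] → 72
  @72: length [4B, align 2] → 76
  size 76, align 2
88 − 76 = 12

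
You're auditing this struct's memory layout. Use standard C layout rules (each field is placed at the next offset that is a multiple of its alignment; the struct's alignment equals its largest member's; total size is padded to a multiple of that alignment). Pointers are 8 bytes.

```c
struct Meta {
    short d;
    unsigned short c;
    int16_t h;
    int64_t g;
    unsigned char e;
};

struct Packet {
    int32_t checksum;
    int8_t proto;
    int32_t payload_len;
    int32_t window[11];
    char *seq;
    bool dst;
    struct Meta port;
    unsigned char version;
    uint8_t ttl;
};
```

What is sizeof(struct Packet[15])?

1560

Meta: 0..2  d  (2B, 2-aligned); 2..4  c  (2B, 2-aligned); 4..6  h  (2B, 2-aligned); 6..8  -- padding (2B); 8..16  g  (8B, 8-aligned); 16..17  e  (1B, 1-aligned); 17..24  -- tail padding (7B); sizeof = 24, alignof = 8
0..4  checksum  (4B, 4-aligned)
4..5  proto  (1B, 1-aligned)
5..8  -- padding (3B)
8..12  payload_len  (4B, 4-aligned)
12..56  window  (44B, 4-aligned)
56..64  seq  (8B, 8-aligned)
64..65  dst  (1B, 1-aligned)
65..72  -- padding (7B)
72..96  port  (24B, 8-aligned)
96..97  version  (1B, 1-aligned)
97..98  ttl  (1B, 1-aligned)
98..104  -- tail padding (6B)
sizeof = 104, alignof = 8
array of 15: 15 × 104 = 1560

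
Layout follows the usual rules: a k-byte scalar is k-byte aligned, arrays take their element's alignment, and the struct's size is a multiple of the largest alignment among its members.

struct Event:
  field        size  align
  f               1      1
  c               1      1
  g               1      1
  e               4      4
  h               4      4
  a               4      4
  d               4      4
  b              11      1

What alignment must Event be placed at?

member alignments: f=1, c=1, g=1, e=4, h=4, a=4, d=4, b=1
max = 4

4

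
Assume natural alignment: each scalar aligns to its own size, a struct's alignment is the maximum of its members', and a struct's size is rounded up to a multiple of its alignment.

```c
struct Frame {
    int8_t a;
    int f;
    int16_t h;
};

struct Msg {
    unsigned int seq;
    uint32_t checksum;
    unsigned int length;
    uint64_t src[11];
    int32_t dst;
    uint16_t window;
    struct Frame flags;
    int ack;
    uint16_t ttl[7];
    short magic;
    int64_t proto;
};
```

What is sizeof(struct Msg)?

Frame: a at 0 (size 1, align 1) → ends 1; pad 3 to align 4 for f; f at 4 (size 4, align 4) → ends 8; h at 8 (size 2, align 2) → ends 10; tail pad 2 to reach multiple of 4; total 12 bytes, alignment 4
seq at 0 (size 4, align 4) → ends 4
checksum at 4 (size 4, align 4) → ends 8
length at 8 (size 4, align 4) → ends 12
pad 4 to align 8 for src
src at 16 (size 88, align 8) → ends 104
dst at 104 (size 4, align 4) → ends 108
window at 108 (size 2, align 2) → ends 110
pad 2 to align 4 for flags
flags at 112 (size 12, align 4) → ends 124
ack at 124 (size 4, align 4) → ends 128
ttl at 128 (size 14, align 2) → ends 142
magic at 142 (size 2, align 2) → ends 144
proto at 144 (size 8, align 8) → ends 152
total 152 bytes, alignment 8

152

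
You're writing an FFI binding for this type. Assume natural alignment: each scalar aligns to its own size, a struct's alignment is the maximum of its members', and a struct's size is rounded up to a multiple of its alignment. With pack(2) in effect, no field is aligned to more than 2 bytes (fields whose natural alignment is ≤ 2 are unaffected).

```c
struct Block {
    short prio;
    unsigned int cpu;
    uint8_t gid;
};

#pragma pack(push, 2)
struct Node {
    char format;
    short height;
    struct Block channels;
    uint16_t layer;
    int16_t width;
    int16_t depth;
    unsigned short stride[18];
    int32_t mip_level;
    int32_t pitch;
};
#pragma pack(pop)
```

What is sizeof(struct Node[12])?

792

Block: @0: prio [2B, align 2] → 2; +2 pad (align 4); @4: cpu [4B, align 4] → 8; @8: gid [1B, align 1] → 9; +3 tail pad (align 4); size 12, align 4
@0: format [1B, align 1] → 1
+1 pad (align 2)
@2: height [2B, align 2] → 4
@4: channels [12B, align 2] → 16
@16: layer [2B, align 2] → 18
@18: width [2B, align 2] → 20
@20: depth [2B, align 2] → 22
@22: stride [36B, align 2] → 58
@58: mip_level [4B, align 2] → 62
@62: pitch [4B, align 2] → 66
size 66, align 2
array of 12: 12 × 66 = 792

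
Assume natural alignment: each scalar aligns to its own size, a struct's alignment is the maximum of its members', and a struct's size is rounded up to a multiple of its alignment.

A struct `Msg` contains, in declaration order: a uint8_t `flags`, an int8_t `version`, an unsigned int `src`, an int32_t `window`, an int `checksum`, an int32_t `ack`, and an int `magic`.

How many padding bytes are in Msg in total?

@0: flags [1B, align 1] → 1
@1: version [1B, align 1] → 2
+2 pad (align 4)
@4: src [4B, align 4] → 8
@8: window [4B, align 4] → 12
@12: checksum [4B, align 4] → 16
@16: ack [4B, align 4] → 20
@20: magic [4B, align 4] → 24
size 24, align 4
data bytes 22, size 24 → padding 2

2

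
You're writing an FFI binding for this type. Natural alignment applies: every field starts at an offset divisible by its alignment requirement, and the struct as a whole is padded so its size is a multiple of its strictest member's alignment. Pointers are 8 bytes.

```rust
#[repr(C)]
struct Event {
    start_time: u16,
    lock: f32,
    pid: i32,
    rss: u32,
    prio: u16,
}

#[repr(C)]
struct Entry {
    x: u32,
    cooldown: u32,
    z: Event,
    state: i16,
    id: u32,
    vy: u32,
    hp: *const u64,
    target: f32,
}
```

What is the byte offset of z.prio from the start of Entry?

Event: start_time at 0 (size 2, align 2) → ends 2; pad 2 to align 4 for lock; lock at 4 (size 4, align 4) → ends 8; pid at 8 (size 4, align 4) → ends 12; rss at 12 (size 4, align 4) → ends 16; prio at 16 (size 2, align 2) → ends 18; tail pad 2 to reach multiple of 4; total 20 bytes, alignment 4
x at 0 (size 4, align 4) → ends 4
cooldown at 4 (size 4, align 4) → ends 8
z at 8 (size 20, align 4) → ends 28
within Event: prio at 16
8 + 16 = 24

24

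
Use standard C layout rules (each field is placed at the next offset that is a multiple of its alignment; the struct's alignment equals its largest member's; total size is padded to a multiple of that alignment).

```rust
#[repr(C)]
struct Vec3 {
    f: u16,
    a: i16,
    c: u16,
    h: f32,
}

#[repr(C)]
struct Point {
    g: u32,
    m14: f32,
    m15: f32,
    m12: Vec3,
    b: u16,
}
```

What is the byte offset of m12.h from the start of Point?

Vec3: @0: f [2B, align 2] → 2; @2: a [2B, align 2] → 4; @4: c [2B, align 2] → 6; +2 pad (align 4); @8: h [4B, align 4] → 12; size 12, align 4
@0: g [4B, align 4] → 4
@4: m14 [4B, align 4] → 8
@8: m15 [4B, align 4] → 12
@12: m12 [12B, align 4] → 24
within Vec3: h at 8
12 + 8 = 20

20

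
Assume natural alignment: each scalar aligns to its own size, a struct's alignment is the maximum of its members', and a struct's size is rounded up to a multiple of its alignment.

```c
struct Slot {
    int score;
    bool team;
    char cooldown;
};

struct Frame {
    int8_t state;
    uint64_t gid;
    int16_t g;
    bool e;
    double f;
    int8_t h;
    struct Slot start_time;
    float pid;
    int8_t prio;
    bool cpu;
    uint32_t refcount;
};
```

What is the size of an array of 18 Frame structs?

1008

Slot: score at 0 (size 4, align 4) → ends 4; team at 4 (size 1, align 1) → ends 5; cooldown at 5 (size 1, align 1) → ends 6; tail pad 2 to reach multiple of 4; total 8 bytes, alignment 4
state at 0 (size 1, align 1) → ends 1
pad 7 to align 8 for gid
gid at 8 (size 8, align 8) → ends 16
g at 16 (size 2, align 2) → ends 18
e at 18 (size 1, align 1) → ends 19
pad 5 to align 8 for f
f at 24 (size 8, align 8) → ends 32
h at 32 (size 1, align 1) → ends 33
pad 3 to align 4 for start_time
start_time at 36 (size 8, align 4) → ends 44
pid at 44 (size 4, align 4) → ends 48
prio at 48 (size 1, align 1) → ends 49
cpu at 49 (size 1, align 1) → ends 50
pad 2 to align 4 for refcount
refcount at 52 (size 4, align 4) → ends 56
total 56 bytes, alignment 8
array of 18: 18 × 56 = 1008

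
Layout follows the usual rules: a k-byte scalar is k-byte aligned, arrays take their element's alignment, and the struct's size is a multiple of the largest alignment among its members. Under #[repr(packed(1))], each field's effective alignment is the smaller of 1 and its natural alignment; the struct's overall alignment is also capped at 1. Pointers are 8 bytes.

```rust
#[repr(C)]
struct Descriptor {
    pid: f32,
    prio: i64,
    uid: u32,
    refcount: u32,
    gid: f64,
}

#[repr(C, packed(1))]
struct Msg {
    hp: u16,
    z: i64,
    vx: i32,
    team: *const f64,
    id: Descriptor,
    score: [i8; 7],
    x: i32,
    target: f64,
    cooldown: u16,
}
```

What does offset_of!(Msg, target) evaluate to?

Descriptor: 0..4  pid  (4B, 4-aligned); 4..8  -- padding (4B); 8..16  prio  (8B, 8-aligned); 16..20  uid  (4B, 4-aligned); 20..24  refcount  (4B, 4-aligned); 24..32  gid  (8B, 8-aligned); sizeof = 32, alignof = 8
0..2  hp  (2B, 1-aligned)
2..10  z  (8B, 1-aligned)
10..14  vx  (4B, 1-aligned)
14..22  team  (8B, 1-aligned)
22..54  id  (32B, 1-aligned)
54..61  score  (7B, 1-aligned)
61..65  x  (4B, 1-aligned)
65..73  target  (8B, 1-aligned)

65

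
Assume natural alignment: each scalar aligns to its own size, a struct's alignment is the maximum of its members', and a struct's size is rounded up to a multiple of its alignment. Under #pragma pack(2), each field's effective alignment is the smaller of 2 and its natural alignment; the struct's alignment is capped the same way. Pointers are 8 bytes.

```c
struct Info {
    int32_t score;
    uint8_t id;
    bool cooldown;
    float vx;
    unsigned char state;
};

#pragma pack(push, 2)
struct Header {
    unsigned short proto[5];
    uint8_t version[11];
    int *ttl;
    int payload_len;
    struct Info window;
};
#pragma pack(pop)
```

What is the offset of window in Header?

Info: 0..4  score  (4B, 4-aligned); 4..5  id  (1B, 1-aligned); 5..6  cooldown  (1B, 1-aligned); 6..8  -- padding (2B); 8..12  vx  (4B, 4-aligned); 12..13  state  (1B, 1-aligned); 13..16  -- tail padding (3B); sizeof = 16, alignof = 4
0..10  proto  (10B, 2-aligned)
10..21  version  (11B, 1-aligned)
21..22  -- padding (1B)
22..30  ttl  (8B, 2-aligned)
30..34  payload_len  (4B, 2-aligned)
34..50  window  (16B, 2-aligned)

34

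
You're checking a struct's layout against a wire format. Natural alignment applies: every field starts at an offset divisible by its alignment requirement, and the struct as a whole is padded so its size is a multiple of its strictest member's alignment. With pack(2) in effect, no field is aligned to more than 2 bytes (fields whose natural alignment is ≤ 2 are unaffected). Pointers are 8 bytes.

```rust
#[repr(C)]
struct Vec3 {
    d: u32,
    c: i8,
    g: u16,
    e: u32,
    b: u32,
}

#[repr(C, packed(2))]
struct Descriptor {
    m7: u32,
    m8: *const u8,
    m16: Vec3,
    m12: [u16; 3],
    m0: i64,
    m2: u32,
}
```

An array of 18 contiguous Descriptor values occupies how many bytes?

Vec3: 0..4  d  (4B, 4-aligned); 4..5  c  (1B, 1-aligned); 5..6  -- padding (1B); 6..8  g  (2B, 2-aligned); 8..12  e  (4B, 4-aligned); 12..16  b  (4B, 4-aligned); sizeof = 16, alignof = 4
0..4  m7  (4B, 2-aligned)
4..12  m8  (8B, 2-aligned)
12..28  m16  (16B, 2-aligned)
28..34  m12  (6B, 2-aligned)
34..42  m0  (8B, 2-aligned)
42..46  m2  (4B, 2-aligned)
sizeof = 46, alignof = 2
array of 18: 18 × 46 = 828

828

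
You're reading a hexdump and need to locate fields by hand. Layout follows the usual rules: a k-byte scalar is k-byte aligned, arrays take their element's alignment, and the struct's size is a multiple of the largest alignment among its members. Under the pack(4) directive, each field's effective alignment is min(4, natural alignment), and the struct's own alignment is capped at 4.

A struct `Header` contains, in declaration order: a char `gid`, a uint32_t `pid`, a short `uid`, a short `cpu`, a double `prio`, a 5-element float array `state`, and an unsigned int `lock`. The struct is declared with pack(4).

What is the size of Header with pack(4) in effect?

44

0..1  gid  (1B, 1-aligned)
1..4  -- padding (3B)
4..8  pid  (4B, 4-aligned)
8..10  uid  (2B, 2-aligned)
10..12  cpu  (2B, 2-aligned)
12..20  prio  (8B, 4-aligned)
20..40  state  (20B, 4-aligned)
40..44  lock  (4B, 4-aligned)
sizeof = 44, alignof = 4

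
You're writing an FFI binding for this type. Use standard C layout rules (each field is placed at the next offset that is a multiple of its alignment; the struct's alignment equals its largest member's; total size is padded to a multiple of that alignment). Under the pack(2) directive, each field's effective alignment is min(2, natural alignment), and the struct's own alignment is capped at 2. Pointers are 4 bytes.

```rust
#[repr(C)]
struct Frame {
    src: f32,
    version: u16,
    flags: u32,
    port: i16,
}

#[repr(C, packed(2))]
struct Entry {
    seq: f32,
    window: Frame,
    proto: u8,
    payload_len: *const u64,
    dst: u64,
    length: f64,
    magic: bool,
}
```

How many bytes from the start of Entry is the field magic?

42

Frame: @0: src [4B, align 4] → 4; @4: version [2B, align 2] → 6; +2 pad (align 4); @8: flags [4B, align 4] → 12; @12: port [2B, align 2] → 14; +2 tail pad (align 4); size 16, align 4
@0: seq [4B, align 2] → 4
@4: window [16B, align 2] → 20
@20: proto [1B, align 1] → 21
+1 pad (align 2)
@22: payload_len [4B, align 2] → 26
@26: dst [8B, align 2] → 34
@34: length [8B, align 2] → 42
@42: magic [1B, align 1] → 43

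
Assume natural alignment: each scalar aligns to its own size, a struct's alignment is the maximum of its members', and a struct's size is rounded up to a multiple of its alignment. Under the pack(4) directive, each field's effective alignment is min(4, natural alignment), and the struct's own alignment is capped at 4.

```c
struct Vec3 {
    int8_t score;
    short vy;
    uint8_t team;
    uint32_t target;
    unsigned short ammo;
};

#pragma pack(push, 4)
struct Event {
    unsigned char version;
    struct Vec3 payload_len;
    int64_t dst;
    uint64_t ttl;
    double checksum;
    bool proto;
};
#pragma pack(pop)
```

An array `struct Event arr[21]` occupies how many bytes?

Vec3: 0..1  score  (1B, 1-aligned); 1..2  -- padding (1B); 2..4  vy  (2B, 2-aligned); 4..5  team  (1B, 1-aligned); 5..8  -- padding (3B); 8..12  target  (4B, 4-aligned); 12..14  ammo  (2B, 2-aligned); 14..16  -- tail padding (2B); sizeof = 16, alignof = 4
0..1  version  (1B, 1-aligned)
1..4  -- padding (3B)
4..20  payload_len  (16B, 4-aligned)
20..28  dst  (8B, 4-aligned)
28..36  ttl  (8B, 4-aligned)
36..44  checksum  (8B, 4-aligned)
44..45  proto  (1B, 1-aligned)
45..48  -- tail padding (3B)
sizeof = 48, alignof = 4
array of 21: 21 × 48 = 1008

1008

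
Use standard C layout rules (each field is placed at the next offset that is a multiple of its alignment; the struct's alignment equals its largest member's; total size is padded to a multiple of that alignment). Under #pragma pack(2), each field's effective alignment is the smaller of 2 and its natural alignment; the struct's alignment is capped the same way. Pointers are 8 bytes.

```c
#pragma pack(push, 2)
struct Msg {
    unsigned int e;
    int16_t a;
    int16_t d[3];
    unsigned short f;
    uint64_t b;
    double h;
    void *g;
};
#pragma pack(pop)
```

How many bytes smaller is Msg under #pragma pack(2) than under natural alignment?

2

natural layout:
  0..4  e  (4B, 4-aligned)
  4..6  a  (2B, 2-aligned)
  6..12  d  (6B, 2-aligned)
  12..14  f  (2B, 2-aligned)
  14..16  -- padding (2B)
  16..24  b  (8B, 8-aligned)
  24..32  h  (8B, 8-aligned)
  32..40  g  (8B, 8-aligned)
  sizeof = 40, alignof = 8
packed(2) layout:
  0..4  e  (4B, 2-aligned)
  4..6  a  (2B, 2-aligned)
  6..12  d  (6B, 2-aligned)
  12..14  f  (2B, 2-aligned)
  14..22  b  (8B, 2-aligned)
  22..30  h  (8B, 2-aligned)
  30..38  g  (8B, 2-aligned)
  sizeof = 38, alignof = 2
40 − 38 = 2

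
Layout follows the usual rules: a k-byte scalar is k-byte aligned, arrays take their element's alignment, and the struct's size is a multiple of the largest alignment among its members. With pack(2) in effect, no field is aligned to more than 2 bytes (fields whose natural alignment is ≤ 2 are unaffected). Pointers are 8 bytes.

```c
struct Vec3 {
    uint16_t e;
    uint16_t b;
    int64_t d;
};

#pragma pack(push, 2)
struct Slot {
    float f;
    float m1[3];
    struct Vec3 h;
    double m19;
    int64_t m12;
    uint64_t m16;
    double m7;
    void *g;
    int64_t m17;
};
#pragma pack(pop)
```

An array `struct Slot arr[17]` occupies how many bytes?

Vec3: e at 0 (size 2, align 2) → ends 2; b at 2 (size 2, align 2) → ends 4; pad 4 to align 8 for d; d at 8 (size 8, align 8) → ends 16; total 16 bytes, alignment 8
f at 0 (size 4, align 2) → ends 4
m1 at 4 (size 12, align 2) → ends 16
h at 16 (size 16, align 2) → ends 32
m19 at 32 (size 8, align 2) → ends 40
m12 at 40 (size 8, align 2) → ends 48
m16 at 48 (size 8, align 2) → ends 56
m7 at 56 (size 8, align 2) → ends 64
g at 64 (size 8, align 2) → ends 72
m17 at 72 (size 8, align 2) → ends 80
total 80 bytes, alignment 2
array of 17: 17 × 80 = 1360

1360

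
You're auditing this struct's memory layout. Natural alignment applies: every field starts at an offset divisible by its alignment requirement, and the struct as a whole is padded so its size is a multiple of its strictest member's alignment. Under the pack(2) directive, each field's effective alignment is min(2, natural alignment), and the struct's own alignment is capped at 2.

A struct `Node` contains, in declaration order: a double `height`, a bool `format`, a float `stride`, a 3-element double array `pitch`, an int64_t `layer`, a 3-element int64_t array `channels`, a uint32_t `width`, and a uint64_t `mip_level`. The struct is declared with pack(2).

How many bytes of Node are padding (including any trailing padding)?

1

@0: height [8B, align 2] → 8
@8: format [1B, align 1] → 9
+1 pad (align 2)
@10: stride [4B, align 2] → 14
@14: pitch [24B, align 2] → 38
@38: layer [8B, align 2] → 46
@46: channels [24B, align 2] → 70
@70: width [4B, align 2] → 74
@74: mip_level [8B, align 2] → 82
size 82, align 2
data bytes 81, size 82 → padding 1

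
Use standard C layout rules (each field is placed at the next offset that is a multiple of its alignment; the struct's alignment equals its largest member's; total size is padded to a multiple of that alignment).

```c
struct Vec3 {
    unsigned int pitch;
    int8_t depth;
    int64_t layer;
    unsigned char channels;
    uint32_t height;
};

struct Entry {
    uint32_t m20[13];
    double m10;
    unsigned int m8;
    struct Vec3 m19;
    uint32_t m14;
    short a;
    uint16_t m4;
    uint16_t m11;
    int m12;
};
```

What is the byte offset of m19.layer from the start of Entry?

80

Vec3: pitch at 0 (size 4, align 4) → ends 4; depth at 4 (size 1, align 1) → ends 5; pad 3 to align 8 for layer; layer at 8 (size 8, align 8) → ends 16; channels at 16 (size 1, align 1) → ends 17; pad 3 to align 4 for height; height at 20 (size 4, align 4) → ends 24; total 24 bytes, alignment 8
m20 at 0 (size 52, align 4) → ends 52
pad 4 to align 8 for m10
m10 at 56 (size 8, align 8) → ends 64
m8 at 64 (size 4, align 4) → ends 68
pad 4 to align 8 for m19
m19 at 72 (size 24, align 8) → ends 96
within Vec3: layer at 8
72 + 8 = 80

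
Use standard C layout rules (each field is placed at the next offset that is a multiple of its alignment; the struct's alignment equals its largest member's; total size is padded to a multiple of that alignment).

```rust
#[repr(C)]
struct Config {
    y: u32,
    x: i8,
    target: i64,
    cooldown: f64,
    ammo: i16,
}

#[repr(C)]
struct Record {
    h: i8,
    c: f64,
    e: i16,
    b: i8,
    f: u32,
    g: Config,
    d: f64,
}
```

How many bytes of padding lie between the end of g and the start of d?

0

Config: 0..4  y  (4B, 4-aligned); 4..5  x  (1B, 1-aligned); 5..8  -- padding (3B); 8..16  target  (8B, 8-aligned); 16..24  cooldown  (8B, 8-aligned); 24..26  ammo  (2B, 2-aligned); 26..32  -- tail padding (6B); sizeof = 32, alignof = 8
0..1  h  (1B, 1-aligned)
1..8  -- padding (7B)
8..16  c  (8B, 8-aligned)
16..18  e  (2B, 2-aligned)
18..19  b  (1B, 1-aligned)
19..20  -- padding (1B)
20..24  f  (4B, 4-aligned)
24..56  g  (32B, 8-aligned)
56..64  d  (8B, 8-aligned)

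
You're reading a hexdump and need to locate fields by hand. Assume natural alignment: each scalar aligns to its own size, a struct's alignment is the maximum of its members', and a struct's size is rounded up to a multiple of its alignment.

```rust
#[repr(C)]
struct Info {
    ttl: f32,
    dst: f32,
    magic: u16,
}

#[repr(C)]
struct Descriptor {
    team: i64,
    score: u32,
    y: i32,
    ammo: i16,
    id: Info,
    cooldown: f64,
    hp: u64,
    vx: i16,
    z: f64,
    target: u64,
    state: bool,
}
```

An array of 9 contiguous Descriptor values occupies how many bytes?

Info: 0..4  ttl  (4B, 4-aligned); 4..8  dst  (4B, 4-aligned); 8..10  magic  (2B, 2-aligned); 10..12  -- tail padding (2B); sizeof = 12, alignof = 4
0..8  team  (8B, 8-aligned)
8..12  score  (4B, 4-aligned)
12..16  y  (4B, 4-aligned)
16..18  ammo  (2B, 2-aligned)
18..20  -- padding (2B)
20..32  id  (12B, 4-aligned)
32..40  cooldown  (8B, 8-aligned)
40..48  hp  (8B, 8-aligned)
48..50  vx  (2B, 2-aligned)
50..56  -- padding (6B)
56..64  z  (8B, 8-aligned)
64..72  target  (8B, 8-aligned)
72..73  state  (1B, 1-aligned)
73..80  -- tail padding (7B)
sizeof = 80, alignof = 8
array of 9: 9 × 80 = 720

720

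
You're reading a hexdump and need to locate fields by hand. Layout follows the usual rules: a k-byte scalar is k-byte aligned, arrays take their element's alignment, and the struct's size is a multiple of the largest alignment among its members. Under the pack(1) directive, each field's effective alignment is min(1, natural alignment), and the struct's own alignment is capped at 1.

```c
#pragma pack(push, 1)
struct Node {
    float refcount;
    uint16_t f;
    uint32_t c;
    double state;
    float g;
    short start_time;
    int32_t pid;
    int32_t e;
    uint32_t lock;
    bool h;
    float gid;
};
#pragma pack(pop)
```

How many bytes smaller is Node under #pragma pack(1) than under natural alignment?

natural layout:
  @0: refcount [4B, align 4] → 4
  @4: f [2B, align 2] → 6
  +2 pad (align 4)
  @8: c [4B, align 4] → 12
  +4 pad (align 8)
  @16: state [8B, align 8] → 24
  @24: g [4B, align 4] → 28
  @28: start_time [2B, align 2] → 30
  +2 pad (align 4)
  @32: pid [4B, align 4] → 36
  @36: e [4B, align 4] → 40
  @40: lock [4B, align 4] → 44
  @44: h [1B, align 1] → 45
  +3 pad (align 4)
  @48: gid [4B, align 4] → 52
  +4 tail pad (align 8)
  size 56, align 8
packed(1) layout:
  @0: refcount [4B, align 1] → 4
  @4: f [2B, align 1] → 6
  @6: c [4B, align 1] → 10
  @10: state [8B, align 1] → 18
  @18: g [4B, align 1] → 22
  @22: start_time [2B, align 1] → 24
  @24: pid [4B, align 1] → 28
  @28: e [4B, align 1] → 32
  @32: lock [4B, align 1] → 36
  @36: h [1B, align 1] → 37
  @37: gid [4B, align 1] → 41
  size 41, align 1
56 − 41 = 15

15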